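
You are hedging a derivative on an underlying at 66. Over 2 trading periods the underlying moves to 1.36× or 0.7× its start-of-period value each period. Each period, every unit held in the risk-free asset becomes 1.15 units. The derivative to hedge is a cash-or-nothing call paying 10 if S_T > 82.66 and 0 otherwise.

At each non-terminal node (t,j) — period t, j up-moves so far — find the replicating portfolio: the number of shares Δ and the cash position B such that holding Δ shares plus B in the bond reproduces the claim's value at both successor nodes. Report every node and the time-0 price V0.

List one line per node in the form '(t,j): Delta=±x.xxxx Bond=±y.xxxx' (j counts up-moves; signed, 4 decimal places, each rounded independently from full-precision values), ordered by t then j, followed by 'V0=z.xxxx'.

Since d<R<u, set p* = (R−d)/(u−d) = 0.6818; price each node as the discounted p*-expectation of its children.
Terminal payoffs: V(2,0)=0.0000, V(2,1)=0.0000, V(2,2)=10.0000
  t=1,j=0: stock 46.2000 → up 62.8320 (V=0.0000), down 32.3400 (V=0.0000). Price 0.0000; hedge Δ=0.0000, bond B=0.0000.
  t=1,j=1: stock 89.7600 → up 122.0736 (V=10.0000), down 62.8320 (V=0.0000). Price 5.9289; hedge Δ=0.1688, bond B=-9.2227.
  t=0,j=0: stock 66.0000 → up 89.7600 (V=5.9289), down 46.2000 (V=0.0000). Price 3.5151; hedge Δ=0.1361, bond B=-5.4680.
Each (Δ,B) replicates both successor values, so the strategy is self-financing and V0 is arbitrage-free.

(0,0): Delta=0.1361 Bond=-5.4680
(1,0): Delta=0.0000 Bond=0.0000
(1,1): Delta=0.1688 Bond=-9.2227
V0=3.5151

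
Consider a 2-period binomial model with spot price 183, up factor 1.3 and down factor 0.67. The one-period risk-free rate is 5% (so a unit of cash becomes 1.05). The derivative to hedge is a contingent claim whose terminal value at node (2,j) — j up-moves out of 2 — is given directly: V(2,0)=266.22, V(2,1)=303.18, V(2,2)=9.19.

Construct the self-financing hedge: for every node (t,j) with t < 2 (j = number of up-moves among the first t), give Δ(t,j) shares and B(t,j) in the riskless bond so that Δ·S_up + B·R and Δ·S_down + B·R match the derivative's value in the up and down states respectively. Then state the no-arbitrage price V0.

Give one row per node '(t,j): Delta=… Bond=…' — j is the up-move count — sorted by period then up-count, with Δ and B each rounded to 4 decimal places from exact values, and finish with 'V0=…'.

Risk-neutral probability p* = (R−d)/(u−d) = (1.05−0.67)/(1.3−0.67) = 0.6032.
Terminal values V(2,·): V(2,0)=266.2200, V(2,1)=303.1800, V(2,2)=9.1900
Node (1,0) S=122.6100: V=(p*·303.1800+(1−p*)·266.2200)/1.05=274.7746; Δ=(303.1800−266.2200)/(159.3930−82.1487)=0.4785; B=V−Δ·S=216.1079
Node (1,1) S=237.9000: V=(p*·9.1900+(1−p*)·303.1800)/1.05=119.8597; Δ=(9.1900−303.1800)/(309.2700−159.3930)=-1.9615; B=V−Δ·S=586.5105
Node (0,0) S=183.0000: V=(p*·119.8597+(1−p*)·274.7746)/1.05=172.6989; Δ=(119.8597−274.7746)/(237.9000−122.6100)=-1.3437; B=V−Δ·S=418.5956
Each (Δ,B) replicates both successor values, so the strategy is self-financing and V0 is arbitrage-free.

(0,0): Delta=-1.3437 Bond=418.5956
(1,0): Delta=0.4785 Bond=216.1079
(1,1): Delta=-1.9615 Bond=586.5105
V0=172.6989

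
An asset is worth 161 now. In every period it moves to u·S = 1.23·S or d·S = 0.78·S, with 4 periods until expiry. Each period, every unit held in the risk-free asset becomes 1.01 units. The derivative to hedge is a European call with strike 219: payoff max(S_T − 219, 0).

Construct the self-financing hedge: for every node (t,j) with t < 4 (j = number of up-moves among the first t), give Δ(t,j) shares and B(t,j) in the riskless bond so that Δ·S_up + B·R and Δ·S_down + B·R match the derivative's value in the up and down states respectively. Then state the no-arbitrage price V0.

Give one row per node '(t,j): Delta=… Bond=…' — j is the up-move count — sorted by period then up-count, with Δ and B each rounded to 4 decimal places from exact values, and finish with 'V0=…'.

No-arbitrage ⇒ martingale measure with p* = (R−d)/(u−d) = 0.5111.
Payoff layer (t=4): V(4,0)=0.0000, V(4,1)=0.0000, V(4,2)=0.0000, V(4,3)=14.6877, V(4,4)=149.5075
(3,0): S=76.4029. Δ = (V_up−V_dn)/(S_up−S_dn) = (0.0000−0.0000)/(93.9755−59.5942) = 0.0000. V = [p*·0.0000 + (1−p*)·0.0000]/1.01 = 0.0000. B = V − Δ·S = 0.0000.
(3,1): S=120.4815. Δ = (V_up−V_dn)/(S_up−S_dn) = (0.0000−0.0000)/(148.1922−93.9755) = 0.0000. V = [p*·0.0000 + (1−p*)·0.0000]/1.01 = 0.0000. B = V − Δ·S = 0.0000.
(3,2): S=189.9900. Δ = (V_up−V_dn)/(S_up−S_dn) = (14.6877−0.0000)/(233.6877−148.1922) = 0.1718. V = [p*·14.6877 + (1−p*)·0.0000]/1.01 = 7.4327. B = V − Δ·S = -25.2066.
(3,3): S=299.5996. Δ = (V_up−V_dn)/(S_up−S_dn) = (149.5075−14.6877)/(368.5075−233.6877) = 1.0000. V = [p*·149.5075 + (1−p*)·14.6877]/1.01 = 82.7679. B = V − Δ·S = -216.8317.
(2,0): S=97.9524. Δ = (V_up−V_dn)/(S_up−S_dn) = (0.0000−0.0000)/(120.4815−76.4029) = 0.0000. V = [p*·0.0000 + (1−p*)·0.0000]/1.01 = 0.0000. B = V − Δ·S = 0.0000.
(2,1): S=154.4634. Δ = (V_up−V_dn)/(S_up−S_dn) = (7.4327−0.0000)/(189.9900−120.4815) = 0.1069. V = [p*·7.4327 + (1−p*)·0.0000]/1.01 = 3.7613. B = V − Δ·S = -12.7558.
(2,2): S=243.5769. Δ = (V_up−V_dn)/(S_up−S_dn) = (82.7679−7.4327)/(299.5996−189.9900) = 0.6873. V = [p*·82.7679 + (1−p*)·7.4327]/1.01 = 45.4825. B = V − Δ·S = -121.9290.
(1,0): S=125.5800. Δ = (V_up−V_dn)/(S_up−S_dn) = (3.7613−0.0000)/(154.4634−97.9524) = 0.0666. V = [p*·3.7613 + (1−p*)·0.0000]/1.01 = 1.9034. B = V − Δ·S = -6.4551.
(1,1): S=198.0300. Δ = (V_up−V_dn)/(S_up−S_dn) = (45.4825−3.7613)/(243.5769−154.4634) = 0.4682. V = [p*·45.4825 + (1−p*)·3.7613]/1.01 = 24.8371. B = V − Δ·S = -67.8767.
(0,0): S=161.0000. Δ = (V_up−V_dn)/(S_up−S_dn) = (24.8371−1.9034)/(198.0300−125.5800) = 0.3165. V = [p*·24.8371 + (1−p*)·1.9034]/1.01 = 13.4902. B = V − Δ·S = -37.4736.
Check: Δ(0,0)·S0 + B(0,0) = 13.4902 = V0.

(0,0): Delta=0.3165 Bond=-37.4736
(1,0): Delta=0.0666 Bond=-6.4551
(1,1): Delta=0.4682 Bond=-67.8767
(2,0): Delta=0.0000 Bond=0.0000
(2,1): Delta=0.1069 Bond=-12.7558
(2,2): Delta=0.6873 Bond=-121.9290
(3,0): Delta=0.0000 Bond=0.0000
(3,1): Delta=0.0000 Bond=0.0000
(3,2): Delta=0.1718 Bond=-25.2066
(3,3): Delta=1.0000 Bond=-216.8317
V0=13.4902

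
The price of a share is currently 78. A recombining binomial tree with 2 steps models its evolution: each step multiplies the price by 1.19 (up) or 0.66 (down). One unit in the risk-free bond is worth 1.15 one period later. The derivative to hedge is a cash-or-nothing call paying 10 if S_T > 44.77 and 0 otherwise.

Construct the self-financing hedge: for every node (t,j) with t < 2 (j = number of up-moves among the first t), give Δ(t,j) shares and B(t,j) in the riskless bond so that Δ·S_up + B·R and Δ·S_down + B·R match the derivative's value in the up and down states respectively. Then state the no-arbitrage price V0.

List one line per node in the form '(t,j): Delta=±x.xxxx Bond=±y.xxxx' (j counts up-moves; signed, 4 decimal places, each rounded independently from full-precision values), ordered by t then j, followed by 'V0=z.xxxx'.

No-arbitrage ⇒ martingale measure with p* = (R−d)/(u−d) = 0.9245.
Terminal payoffs: V(2,0)=0.0000, V(2,1)=10.0000, V(2,2)=10.0000
Node (1,0) S=51.4800: V=(p*·10.0000+(1−p*)·0.0000)/1.15=8.0394; Δ=(10.0000−0.0000)/(61.2612−33.9768)=0.3665; B=V−Δ·S=-10.8285
Node (1,1) S=92.8200: V=(p*·10.0000+(1−p*)·10.0000)/1.15=8.6957; Δ=(10.0000−10.0000)/(110.4558−61.2612)=0.0000; B=V−Δ·S=8.6957
Node (0,0) S=78.0000: V=(p*·8.6957+(1−p*)·8.0394)/1.15=7.5184; Δ=(8.6957−8.0394)/(92.8200−51.4800)=0.0159; B=V−Δ·S=6.2801
Root portfolio cost Δ·78+B reproduces V0=7.5184.

(0,0): Delta=0.0159 Bond=6.2801
(1,0): Delta=0.3665 Bond=-10.8285
(1,1): Delta=0.0000 Bond=8.6957
V0=7.5184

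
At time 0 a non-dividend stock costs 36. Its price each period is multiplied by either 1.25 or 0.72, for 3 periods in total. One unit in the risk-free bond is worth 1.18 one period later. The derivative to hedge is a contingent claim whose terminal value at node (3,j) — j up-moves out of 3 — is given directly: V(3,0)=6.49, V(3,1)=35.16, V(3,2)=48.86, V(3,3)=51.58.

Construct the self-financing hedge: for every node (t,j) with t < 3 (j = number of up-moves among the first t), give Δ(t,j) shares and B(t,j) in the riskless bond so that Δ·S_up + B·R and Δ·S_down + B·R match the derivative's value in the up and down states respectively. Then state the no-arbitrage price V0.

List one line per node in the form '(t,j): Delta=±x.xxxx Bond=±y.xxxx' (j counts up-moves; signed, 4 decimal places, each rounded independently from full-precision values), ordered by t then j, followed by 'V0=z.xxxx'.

(0,0): Delta=0.2142 Bond=22.6716
(1,0): Delta=0.9671 Bond=7.2365
(1,1): Delta=0.1482 Bond=29.7224
(2,0): Delta=2.8986 Bond=-27.5067
(2,1): Delta=0.7978 Bond=14.0243
(2,2): Delta=0.0912 Bond=38.2753
V0=30.3819

The replicating-portfolio and risk-neutral prices coincide; use p* = (1.18−0.72)/(1.25−0.72) = 0.8679 for the latter.
Payoff layer (t=3): V(3,0)=6.4900, V(3,1)=35.1600, V(3,2)=48.8600, V(3,3)=51.5800
  t=2,j=0: stock 18.6624 → up 23.3280 (V=35.1600), down 13.4369 (V=6.4900). Price 26.5876; hedge Δ=2.8986, bond B=-27.5067.
  t=2,j=1: stock 32.4000 → up 40.5000 (V=48.8600), down 23.3280 (V=35.1600). Price 39.8734; hedge Δ=0.7978, bond B=14.0243.
  t=2,j=2: stock 56.2500 → up 70.3125 (V=51.5800), down 40.5000 (V=48.8600). Price 43.4074; hedge Δ=0.0912, bond B=38.2753.
  t=1,j=0: stock 25.9200 → up 32.4000 (V=39.8734), down 18.6624 (V=26.5876). Price 32.3039; hedge Δ=0.9671, bond B=7.2365.
  t=1,j=1: stock 45.0000 → up 56.2500 (V=43.4074), down 32.4000 (V=39.8734). Price 36.3904; hedge Δ=0.1482, bond B=29.7224.
  t=0,j=0: stock 36.0000 → up 45.0000 (V=36.3904), down 25.9200 (V=32.3039). Price 30.3819; hedge Δ=0.2142, bond B=22.6716.
The time-0 hedge costs 30.3819, which is the no-arbitrage price.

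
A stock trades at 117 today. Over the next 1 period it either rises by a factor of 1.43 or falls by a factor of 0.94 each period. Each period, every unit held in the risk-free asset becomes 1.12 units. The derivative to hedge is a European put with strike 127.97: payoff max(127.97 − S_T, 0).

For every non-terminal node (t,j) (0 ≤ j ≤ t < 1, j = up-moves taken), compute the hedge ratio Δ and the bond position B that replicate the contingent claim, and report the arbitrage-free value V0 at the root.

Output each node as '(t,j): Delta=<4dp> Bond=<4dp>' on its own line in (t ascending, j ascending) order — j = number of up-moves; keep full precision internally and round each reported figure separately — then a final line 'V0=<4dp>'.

Risk-neutral probability p* = (R−d)/(u−d) = (1.12−0.94)/(1.43−0.94) = 0.3673.
At expiry t=1: V(1,0)=17.9900, V(1,1)=0.0000
(0,0): S=117.0000. Δ = (V_up−V_dn)/(S_up−S_dn) = (0.0000−17.9900)/(167.3100−109.9800) = -0.3138. V = [p*·0.0000 + (1−p*)·17.9900]/1.12 = 10.1620. B = V − Δ·S = 46.8763.
Check: Δ(0,0)·S0 + B(0,0) = 10.1620 = V0.

(0,0): Delta=-0.3138 Bond=46.8763
V0=10.1620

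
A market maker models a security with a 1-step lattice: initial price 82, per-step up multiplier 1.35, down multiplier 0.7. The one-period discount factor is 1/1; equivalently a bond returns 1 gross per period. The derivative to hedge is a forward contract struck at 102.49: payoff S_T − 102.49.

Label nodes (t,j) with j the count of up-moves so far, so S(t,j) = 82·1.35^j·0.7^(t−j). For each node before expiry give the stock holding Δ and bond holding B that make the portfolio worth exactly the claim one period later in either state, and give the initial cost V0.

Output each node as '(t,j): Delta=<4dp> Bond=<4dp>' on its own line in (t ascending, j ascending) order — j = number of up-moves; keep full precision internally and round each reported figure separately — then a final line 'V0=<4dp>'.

No-arbitrage ⇒ martingale measure with p* = (R−d)/(u−d) = 0.4615.
At expiry t=1: V(1,0)=-45.0900, V(1,1)=8.2100
  t=0,j=0: stock 82.0000 → up 110.7000 (V=8.2100), down 57.4000 (V=-45.0900). Price -20.4900; hedge Δ=1.0000, bond B=-102.4900.
Check: Δ(0,0)·S0 + B(0,0) = -20.4900 = V0.

(0,0): Delta=1.0000 Bond=-102.4900
V0=-20.4900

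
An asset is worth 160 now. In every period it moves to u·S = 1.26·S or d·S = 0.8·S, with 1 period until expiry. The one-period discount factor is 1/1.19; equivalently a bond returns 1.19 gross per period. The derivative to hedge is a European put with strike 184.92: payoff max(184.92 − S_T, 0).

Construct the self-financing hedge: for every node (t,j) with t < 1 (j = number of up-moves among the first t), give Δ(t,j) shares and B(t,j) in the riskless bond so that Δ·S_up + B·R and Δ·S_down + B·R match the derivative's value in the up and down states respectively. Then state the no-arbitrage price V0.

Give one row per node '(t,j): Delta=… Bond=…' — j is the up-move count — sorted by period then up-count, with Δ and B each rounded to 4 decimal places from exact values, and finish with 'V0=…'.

(0,0): Delta=-0.7734 Bond=131.0179
V0=7.2788

Under the risk-neutral measure, an up-move has probability p* = (R−d)/(u−d) = 0.8478 and values discount at R = 1.19.
Terminal values V(1,·): V(1,0)=56.9200, V(1,1)=0.0000
Node (0,0) S=160.0000: V=(p*·0.0000+(1−p*)·56.9200)/1.19=7.2788; Δ=(0.0000−56.9200)/(201.6000−128.0000)=-0.7734; B=V−Δ·S=131.0179
Check: Δ(0,0)·S0 + B(0,0) = 7.2788 = V0.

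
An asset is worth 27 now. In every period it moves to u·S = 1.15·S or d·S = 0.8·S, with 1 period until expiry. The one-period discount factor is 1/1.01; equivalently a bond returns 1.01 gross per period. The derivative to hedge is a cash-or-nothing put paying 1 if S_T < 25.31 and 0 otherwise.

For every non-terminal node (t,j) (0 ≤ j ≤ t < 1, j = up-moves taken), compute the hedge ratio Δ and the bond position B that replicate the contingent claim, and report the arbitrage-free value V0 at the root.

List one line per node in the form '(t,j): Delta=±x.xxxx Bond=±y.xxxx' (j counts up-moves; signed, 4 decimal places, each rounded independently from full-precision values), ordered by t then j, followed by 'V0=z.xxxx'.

Since d<R<u, set p* = (R−d)/(u−d) = 0.6000; price each node as the discounted p*-expectation of its children.
Terminal payoffs: V(1,0)=1.0000, V(1,1)=0.0000
  t=0,j=0: stock 27.0000 → up 31.0500 (V=0.0000), down 21.6000 (V=1.0000). Price 0.3960; hedge Δ=-0.1058, bond B=3.2532.
The time-0 hedge costs 0.3960, which is the no-arbitrage price.

(0,0): Delta=-0.1058 Bond=3.2532
V0=0.3960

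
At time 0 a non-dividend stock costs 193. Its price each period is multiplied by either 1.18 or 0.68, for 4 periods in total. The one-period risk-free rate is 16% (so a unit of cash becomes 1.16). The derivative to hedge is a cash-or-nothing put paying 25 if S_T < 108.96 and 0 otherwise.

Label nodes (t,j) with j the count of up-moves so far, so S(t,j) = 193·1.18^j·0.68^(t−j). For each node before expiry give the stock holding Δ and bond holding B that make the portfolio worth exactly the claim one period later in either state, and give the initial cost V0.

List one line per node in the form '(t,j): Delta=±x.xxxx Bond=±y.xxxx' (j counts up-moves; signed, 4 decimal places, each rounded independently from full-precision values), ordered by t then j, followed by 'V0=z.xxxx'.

Since d<R<u, set p* = (R−d)/(u−d) = 0.9600; price each node as the discounted p*-expectation of its children.
Terminal payoffs: V(4,0)=25.0000, V(4,1)=25.0000, V(4,2)=0.0000, V(4,3)=0.0000, V(4,4)=0.0000
  t=3,j=0: stock 60.6854 → up 71.6087 (V=25.0000), down 41.2661 (V=25.0000). Price 21.5517; hedge Δ=0.0000, bond B=21.5517.
  t=3,j=1: stock 105.3070 → up 124.2622 (V=0.0000), down 71.6087 (V=25.0000). Price 0.8621; hedge Δ=-0.4748, bond B=50.8621.
  t=3,j=2: stock 182.7386 → up 215.6315 (V=0.0000), down 124.2622 (V=0.0000). Price 0.0000; hedge Δ=0.0000, bond B=0.0000.
  t=3,j=3: stock 317.1052 → up 374.1841 (V=0.0000), down 215.6315 (V=0.0000). Price 0.0000; hedge Δ=0.0000, bond B=0.0000.
  t=2,j=0: stock 89.2432 → up 105.3070 (V=0.8621), down 60.6854 (V=21.5517). Price 1.4566; hedge Δ=-0.4637, bond B=42.8359.
  t=2,j=1: stock 154.8632 → up 182.7386 (V=0.0000), down 105.3070 (V=0.8621). Price 0.0297; hedge Δ=-0.0111, bond B=1.7539.
  t=2,j=2: stock 268.7332 → up 317.1052 (V=0.0000), down 182.7386 (V=0.0000). Price 0.0000; hedge Δ=0.0000, bond B=0.0000.
  t=1,j=0: stock 131.2400 → up 154.8632 (V=0.0297), down 89.2432 (V=1.4566). Price 0.0748; hedge Δ=-0.0217, bond B=2.9286.
  t=1,j=1: stock 227.7400 → up 268.7332 (V=0.0000), down 154.8632 (V=0.0297). Price 0.0010; hedge Δ=-0.0003, bond B=0.0605.
  t=0,j=0: stock 193.0000 → up 227.7400 (V=0.0010), down 131.2400 (V=0.0748). Price 0.0034; hedge Δ=-0.0008, bond B=0.1510.
Root portfolio cost Δ·193+B reproduces V0=0.0034.

(0,0): Delta=-0.0008 Bond=0.1510
(1,0): Delta=-0.0217 Bond=2.9286
(1,1): Delta=-0.0003 Bond=0.0605
(2,0): Delta=-0.4637 Bond=42.8359
(2,1): Delta=-0.0111 Bond=1.7539
(2,2): Delta=0.0000 Bond=0.0000
(3,0): Delta=0.0000 Bond=21.5517
(3,1): Delta=-0.4748 Bond=50.8621
(3,2): Delta=0.0000 Bond=0.0000
(3,3): Delta=0.0000 Bond=0.0000
V0=0.0034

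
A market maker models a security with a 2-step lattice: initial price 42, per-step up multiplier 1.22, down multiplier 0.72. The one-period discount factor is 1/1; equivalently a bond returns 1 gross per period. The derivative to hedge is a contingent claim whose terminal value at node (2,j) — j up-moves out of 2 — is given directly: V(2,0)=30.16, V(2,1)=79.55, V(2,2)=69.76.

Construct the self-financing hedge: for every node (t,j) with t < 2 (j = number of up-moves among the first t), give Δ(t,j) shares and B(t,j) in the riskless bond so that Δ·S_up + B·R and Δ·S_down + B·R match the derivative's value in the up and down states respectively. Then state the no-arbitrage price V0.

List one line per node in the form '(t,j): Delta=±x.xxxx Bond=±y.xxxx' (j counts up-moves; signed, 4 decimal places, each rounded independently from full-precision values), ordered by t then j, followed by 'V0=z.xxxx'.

Under the risk-neutral measure, an up-move has probability p* = (R−d)/(u−d) = 0.5600 and values discount at R = 1.
Terminal payoffs: V(2,0)=30.1600, V(2,1)=79.5500, V(2,2)=69.7600
  t=1,j=0: stock 30.2400 → up 36.8928 (V=79.5500), down 21.7728 (V=30.1600). Price 57.8184; hedge Δ=3.2665, bond B=-40.9616.
  t=1,j=1: stock 51.2400 → up 62.5128 (V=69.7600), down 36.8928 (V=79.5500). Price 74.0676; hedge Δ=-0.3821, bond B=93.6476.
  t=0,j=0: stock 42.0000 → up 51.2400 (V=74.0676), down 30.2400 (V=57.8184). Price 66.9180; hedge Δ=0.7738, bond B=34.4196.
The time-0 hedge costs 66.9180, which is the no-arbitrage price.

(0,0): Delta=0.7738 Bond=34.4196
(1,0): Delta=3.2665 Bond=-40.9616
(1,1): Delta=-0.3821 Bond=93.6476
V0=66.9180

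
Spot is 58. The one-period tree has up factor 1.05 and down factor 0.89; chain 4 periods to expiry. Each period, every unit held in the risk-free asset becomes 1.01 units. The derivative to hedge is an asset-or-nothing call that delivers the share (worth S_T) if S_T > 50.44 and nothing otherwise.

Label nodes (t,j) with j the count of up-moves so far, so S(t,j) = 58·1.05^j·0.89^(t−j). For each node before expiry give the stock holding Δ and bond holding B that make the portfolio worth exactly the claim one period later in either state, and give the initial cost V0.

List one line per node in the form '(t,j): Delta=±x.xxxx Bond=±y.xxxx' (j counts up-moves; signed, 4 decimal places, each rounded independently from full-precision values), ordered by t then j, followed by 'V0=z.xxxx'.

(0,0): Delta=1.6208 Bond=-38.0745
(1,0): Delta=2.8624 Bond=-102.5472
(1,1): Delta=1.2700 Bond=-17.0912
(2,0): Delta=5.1168 Bond=-207.1453
(2,1): Delta=2.2254 Bond=-69.0484
(2,2): Delta=1.0000 Bond=0.0000
(3,0): Delta=0.0000 Bond=0.0000
(3,1): Delta=6.5625 Bond=-278.9557
(3,2): Delta=1.0000 Bond=0.0000
(3,3): Delta=1.0000 Bond=0.0000
V0=55.9295

Risk-neutral probability p* = (R−d)/(u−d) = (1.01−0.89)/(1.05−0.89) = 0.7500.
At expiry t=4: V(4,0)=0.0000, V(4,1)=0.0000, V(4,2)=50.6508, V(4,3)=59.7566, V(4,4)=70.4994
  t=3,j=0: stock 40.8882 → up 42.9326 (V=0.0000), down 36.3905 (V=0.0000). Price 0.0000; hedge Δ=0.0000, bond B=0.0000.
  t=3,j=1: stock 48.2389 → up 50.6508 (V=50.6508), down 42.9326 (V=0.0000). Price 37.6120; hedge Δ=6.5625, bond B=-278.9557.
  t=3,j=2: stock 56.9111 → up 59.7566 (V=59.7566), down 50.6508 (V=50.6508). Price 56.9110; hedge Δ=1.0000, bond B=0.0000.
  t=3,j=3: stock 67.1423 → up 70.4994 (V=70.4994), down 59.7566 (V=59.7566). Price 67.1423; hedge Δ=1.0000, bond B=0.0000.
  t=2,j=0: stock 45.9418 → up 48.2389 (V=37.6120), down 40.8882 (V=0.0000). Price 27.9297; hedge Δ=5.1168, bond B=-207.1453.
  t=2,j=1: stock 54.2010 → up 56.9111 (V=56.9110), down 48.2389 (V=37.6120). Price 51.5706; hedge Δ=2.2254, bond B=-69.0484.
  t=2,j=2: stock 63.9450 → up 67.1423 (V=67.1423), down 56.9111 (V=56.9110). Price 63.9450; hedge Δ=1.0000, bond B=0.0000.
  t=1,j=0: stock 51.6200 → up 54.2010 (V=51.5706), down 45.9418 (V=27.9297). Price 45.2083; hedge Δ=2.8624, bond B=-102.5472.
  t=1,j=1: stock 60.9000 → up 63.9450 (V=63.9450), down 54.2010 (V=51.5706). Price 60.2489; hedge Δ=1.2700, bond B=-17.0912.
  t=0,j=0: stock 58.0000 → up 60.9000 (V=60.2489), down 51.6200 (V=45.2083). Price 55.9295; hedge Δ=1.6208, bond B=-38.0745.
Each (Δ,B) replicates both successor values, so the strategy is self-financing and V0 is arbitrage-free.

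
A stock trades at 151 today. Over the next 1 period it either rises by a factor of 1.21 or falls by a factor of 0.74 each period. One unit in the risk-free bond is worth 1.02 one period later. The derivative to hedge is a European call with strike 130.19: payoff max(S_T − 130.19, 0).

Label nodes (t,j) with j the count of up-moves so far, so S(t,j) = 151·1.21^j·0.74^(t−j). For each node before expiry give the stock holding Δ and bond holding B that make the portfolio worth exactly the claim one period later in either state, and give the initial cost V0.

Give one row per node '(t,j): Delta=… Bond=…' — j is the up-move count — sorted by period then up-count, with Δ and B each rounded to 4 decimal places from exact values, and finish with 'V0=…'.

Risk-neutral probability p* = (R−d)/(u−d) = (1.02−0.74)/(1.21−0.74) = 0.5957.
Terminal values V(1,·): V(1,0)=0.0000, V(1,1)=52.5200
(0,0): S=151.0000. Δ = (V_up−V_dn)/(S_up−S_dn) = (52.5200−0.0000)/(182.7100−111.7400) = 0.7400. V = [p*·52.5200 + (1−p*)·0.0000]/1.02 = 30.6750. B = V − Δ·S = -81.0697.
Check: Δ(0,0)·S0 + B(0,0) = 30.6750 = V0.

(0,0): Delta=0.7400 Bond=-81.0697
V0=30.6750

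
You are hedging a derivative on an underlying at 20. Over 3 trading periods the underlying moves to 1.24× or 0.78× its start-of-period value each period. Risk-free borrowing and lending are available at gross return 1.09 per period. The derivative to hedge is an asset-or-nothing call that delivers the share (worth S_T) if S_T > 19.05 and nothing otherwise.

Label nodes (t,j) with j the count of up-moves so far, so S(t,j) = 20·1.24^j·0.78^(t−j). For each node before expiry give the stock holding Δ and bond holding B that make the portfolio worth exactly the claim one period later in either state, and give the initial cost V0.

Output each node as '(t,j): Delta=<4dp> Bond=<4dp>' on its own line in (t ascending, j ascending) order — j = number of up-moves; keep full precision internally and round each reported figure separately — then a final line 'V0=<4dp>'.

(0,0): Delta=1.5522 Bond=-13.8036
(1,0): Delta=2.0666 Bond=-23.0704
(1,1): Delta=1.3957 Bond=-11.1631
(2,0): Delta=0.0000 Bond=0.0000
(2,1): Delta=2.6957 Bond=-37.3146
(2,2): Delta=1.0000 Bond=0.0000
V0=17.2412

No-arbitrage ⇒ martingale measure with p* = (R−d)/(u−d) = 0.6739.
At expiry t=3: V(3,0)=0.0000, V(3,1)=0.0000, V(3,2)=23.9866, V(3,3)=38.1325
  t=2,j=0: stock 12.1680 → up 15.0883 (V=0.0000), down 9.4910 (V=0.0000). Price 0.0000; hedge Δ=0.0000, bond B=0.0000.
  t=2,j=1: stock 19.3440 → up 23.9866 (V=23.9866), down 15.0883 (V=0.0000). Price 14.8301; hedge Δ=2.6957, bond B=-37.3146.
  t=2,j=2: stock 30.7520 → up 38.1325 (V=38.1325), down 23.9866 (V=23.9866). Price 30.7520; hedge Δ=1.0000, bond B=0.0000.
  t=1,j=0: stock 15.6000 → up 19.3440 (V=14.8301), down 12.1680 (V=0.0000). Price 9.1690; hedge Δ=2.0666, bond B=-23.0704.
  t=1,j=1: stock 24.8000 → up 30.7520 (V=30.7520), down 19.3440 (V=14.8301). Price 23.4496; hedge Δ=1.3957, bond B=-11.1631.
  t=0,j=0: stock 20.0000 → up 24.8000 (V=23.4496), down 15.6000 (V=9.1690). Price 17.2412; hedge Δ=1.5522, bond B=-13.8036.
Each (Δ,B) replicates both successor values, so the strategy is self-financing and V0 is arbitrage-free.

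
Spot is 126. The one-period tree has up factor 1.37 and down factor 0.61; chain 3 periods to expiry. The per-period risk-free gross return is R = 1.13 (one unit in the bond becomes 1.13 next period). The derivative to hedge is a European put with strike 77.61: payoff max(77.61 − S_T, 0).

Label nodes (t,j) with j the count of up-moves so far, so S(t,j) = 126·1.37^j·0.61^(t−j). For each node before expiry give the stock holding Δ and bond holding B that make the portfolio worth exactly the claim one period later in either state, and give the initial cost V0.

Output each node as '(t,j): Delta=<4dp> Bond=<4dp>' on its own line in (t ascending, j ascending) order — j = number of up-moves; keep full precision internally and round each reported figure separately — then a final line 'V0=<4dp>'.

No-arbitrage ⇒ martingale measure with p* = (R−d)/(u−d) = 0.6842.
Terminal values V(3,·): V(3,0)=49.0104, V(3,1)=13.3781, V(3,2)=0.0000, V(3,3)=0.0000
(2,0): S=46.8846. Δ = (V_up−V_dn)/(S_up−S_dn) = (13.3781−49.0104)/(64.2319−28.5996) = -1.0000. V = [p*·13.3781 + (1−p*)·49.0104]/1.13 = 21.7968. B = V − Δ·S = 68.6814.
(2,1): S=105.2982. Δ = (V_up−V_dn)/(S_up−S_dn) = (0.0000−13.3781)/(144.2585−64.2319) = -0.1672. V = [p*·0.0000 + (1−p*)·13.3781]/1.13 = 3.7386. B = V − Δ·S = 21.3414.
(2,2): S=236.4894. Δ = (V_up−V_dn)/(S_up−S_dn) = (0.0000−0.0000)/(323.9905−144.2585) = 0.0000. V = [p*·0.0000 + (1−p*)·0.0000]/1.13 = 0.0000. B = V − Δ·S = 0.0000.
(1,0): S=76.8600. Δ = (V_up−V_dn)/(S_up−S_dn) = (3.7386−21.7968)/(105.2982−46.8846) = -0.3091. V = [p*·3.7386 + (1−p*)·21.7968]/1.13 = 8.3551. B = V − Δ·S = 32.1158.
(1,1): S=172.6200. Δ = (V_up−V_dn)/(S_up−S_dn) = (0.0000−3.7386)/(236.4894−105.2982) = -0.0285. V = [p*·0.0000 + (1−p*)·3.7386]/1.13 = 1.0448. B = V − Δ·S = 5.9641.
(0,0): S=126.0000. Δ = (V_up−V_dn)/(S_up−S_dn) = (1.0448−8.3551)/(172.6200−76.8600) = -0.0763. V = [p*·1.0448 + (1−p*)·8.3551]/1.13 = 2.9675. B = V − Δ·S = 12.5863.
Each (Δ,B) replicates both successor values, so the strategy is self-financing and V0 is arbitrage-free.

(0,0): Delta=-0.0763 Bond=12.5863
(1,0): Delta=-0.3091 Bond=32.1158
(1,1): Delta=-0.0285 Bond=5.9641
(2,0): Delta=-1.0000 Bond=68.6814
(2,1): Delta=-0.1672 Bond=21.3414
(2,2): Delta=0.0000 Bond=0.0000
V0=2.9675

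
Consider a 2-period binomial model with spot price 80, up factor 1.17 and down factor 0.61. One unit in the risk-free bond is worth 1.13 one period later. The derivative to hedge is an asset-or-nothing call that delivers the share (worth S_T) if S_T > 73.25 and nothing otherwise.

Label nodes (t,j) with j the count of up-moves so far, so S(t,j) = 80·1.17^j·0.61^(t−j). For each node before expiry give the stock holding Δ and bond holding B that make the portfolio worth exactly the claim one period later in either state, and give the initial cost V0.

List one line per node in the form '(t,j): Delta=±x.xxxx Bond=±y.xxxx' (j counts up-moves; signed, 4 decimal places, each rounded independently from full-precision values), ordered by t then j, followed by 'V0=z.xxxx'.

(0,0): Delta=2.0087 Bond=-86.7485
(1,0): Delta=0.0000 Bond=0.0000
(1,1): Delta=2.0893 Bond=-105.5662
V0=73.9495

Since d<R<u, set p* = (R−d)/(u−d) = 0.9286; price each node as the discounted p*-expectation of its children.
Payoff layer (t=2): V(2,0)=0.0000, V(2,1)=0.0000, V(2,2)=109.5120
(1,0): S=48.8000. Δ = (V_up−V_dn)/(S_up−S_dn) = (0.0000−0.0000)/(57.0960−29.7680) = 0.0000. V = [p*·0.0000 + (1−p*)·0.0000]/1.13 = 0.0000. B = V − Δ·S = 0.0000.
(1,1): S=93.6000. Δ = (V_up−V_dn)/(S_up−S_dn) = (109.5120−0.0000)/(109.5120−57.0960) = 2.0893. V = [p*·109.5120 + (1−p*)·0.0000]/1.13 = 89.9909. B = V − Δ·S = -105.5662.
(0,0): S=80.0000. Δ = (V_up−V_dn)/(S_up−S_dn) = (89.9909−0.0000)/(93.6000−48.8000) = 2.0087. V = [p*·89.9909 + (1−p*)·0.0000]/1.13 = 73.9495. B = V − Δ·S = -86.7485.
Root portfolio cost Δ·80+B reproduces V0=73.9495.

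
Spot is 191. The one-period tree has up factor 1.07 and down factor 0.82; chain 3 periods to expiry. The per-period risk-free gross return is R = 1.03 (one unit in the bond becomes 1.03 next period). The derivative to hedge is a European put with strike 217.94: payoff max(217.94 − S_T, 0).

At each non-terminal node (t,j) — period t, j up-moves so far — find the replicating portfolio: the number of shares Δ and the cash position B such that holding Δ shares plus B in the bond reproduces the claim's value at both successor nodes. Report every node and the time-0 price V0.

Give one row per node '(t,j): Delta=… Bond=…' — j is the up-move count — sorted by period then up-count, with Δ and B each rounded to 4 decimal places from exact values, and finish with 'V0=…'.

(0,0): Delta=-0.7765 Bond=165.4669
(1,0): Delta=-1.0000 Bond=205.4294
(1,1): Delta=-0.7439 Bond=163.7645
(2,0): Delta=-1.0000 Bond=211.5922
(2,1): Delta=-1.0000 Bond=211.5922
(2,2): Delta=-0.7065 Bond=160.5032
V0=17.1479

No-arbitrage ⇒ martingale measure with p* = (R−d)/(u−d) = 0.8400.
Payoff layer (t=3): V(3,0)=112.6287, V(3,1)=80.5216, V(3,2)=38.6258, V(3,3)=0.0000
Node (2,0) S=128.4284: V=(p*·80.5216+(1−p*)·112.6287)/1.03=83.1638; Δ=(80.5216−112.6287)/(137.4184−105.3113)=-1.0000; B=V−Δ·S=211.5922
Node (2,1) S=167.5834: V=(p*·38.6258+(1−p*)·80.5216)/1.03=44.0088; Δ=(38.6258−80.5216)/(179.3142−137.4184)=-1.0000; B=V−Δ·S=211.5922
Node (2,2) S=218.6759: V=(p*·0.0000+(1−p*)·38.6258)/1.03=6.0001; Δ=(0.0000−38.6258)/(233.9832−179.3142)=-0.7065; B=V−Δ·S=160.5032
Node (1,0) S=156.6200: V=(p*·44.0088+(1−p*)·83.1638)/1.03=48.8094; Δ=(44.0088−83.1638)/(167.5834−128.4284)=-1.0000; B=V−Δ·S=205.4294
Node (1,1) S=204.3700: V=(p*·6.0001+(1−p*)·44.0088)/1.03=11.7296; Δ=(6.0001−44.0088)/(218.6759−167.5834)=-0.7439; B=V−Δ·S=163.7645
Node (0,0) S=191.0000: V=(p*·11.7296+(1−p*)·48.8094)/1.03=17.1479; Δ=(11.7296−48.8094)/(204.3700−156.6200)=-0.7765; B=V−Δ·S=165.4669
Each (Δ,B) replicates both successor values, so the strategy is self-financing and V0 is arbitrage-free.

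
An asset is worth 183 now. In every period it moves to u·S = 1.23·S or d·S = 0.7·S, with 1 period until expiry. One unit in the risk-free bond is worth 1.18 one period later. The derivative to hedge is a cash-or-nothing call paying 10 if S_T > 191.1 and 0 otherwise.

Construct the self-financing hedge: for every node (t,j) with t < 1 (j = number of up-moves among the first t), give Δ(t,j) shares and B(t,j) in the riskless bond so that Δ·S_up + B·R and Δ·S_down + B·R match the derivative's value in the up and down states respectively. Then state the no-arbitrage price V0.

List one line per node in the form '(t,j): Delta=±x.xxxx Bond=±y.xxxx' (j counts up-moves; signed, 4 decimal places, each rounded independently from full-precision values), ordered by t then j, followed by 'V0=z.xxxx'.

(0,0): Delta=0.1031 Bond=-11.1928
V0=7.6751

Risk-neutral probability p* = (R−d)/(u−d) = (1.18−0.7)/(1.23−0.7) = 0.9057.
Terminal values V(1,·): V(1,0)=0.0000, V(1,1)=10.0000
Node (0,0) S=183.0000: V=(p*·10.0000+(1−p*)·0.0000)/1.18=7.6751; Δ=(10.0000−0.0000)/(225.0900−128.1000)=0.1031; B=V−Δ·S=-11.1928
Check: Δ(0,0)·S0 + B(0,0) = 7.6751 = V0.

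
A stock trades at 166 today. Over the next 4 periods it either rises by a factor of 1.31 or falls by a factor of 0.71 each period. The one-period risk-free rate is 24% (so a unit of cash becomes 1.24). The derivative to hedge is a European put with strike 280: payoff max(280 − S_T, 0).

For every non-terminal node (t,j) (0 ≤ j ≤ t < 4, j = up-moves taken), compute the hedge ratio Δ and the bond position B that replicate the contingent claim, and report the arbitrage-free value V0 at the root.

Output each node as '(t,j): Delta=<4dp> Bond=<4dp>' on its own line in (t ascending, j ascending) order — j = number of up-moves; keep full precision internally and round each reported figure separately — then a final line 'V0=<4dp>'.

(0,0): Delta=-0.2419 Bond=46.3766
(1,0): Delta=-1.0000 Bond=146.8564
(1,1): Delta=-0.1876 Bond=45.7062
(2,0): Delta=-1.0000 Bond=182.1020
(2,1): Delta=-1.0000 Bond=182.1020
(2,2): Delta=-0.1295 Bond=40.1099
(3,0): Delta=-1.0000 Bond=225.8065
(3,1): Delta=-1.0000 Bond=225.8065
(3,2): Delta=-1.0000 Bond=225.8065
(3,3): Delta=-0.0672 Bond=26.4817
V0=6.2209

The replicating-portfolio and risk-neutral prices coincide; use p* = (1.24−0.71)/(1.31−0.71) = 0.8833 for the latter.
Terminal values V(4,·): V(4,0)=237.8166, V(4,1)=202.1687, V(4,2)=136.3957, V(4,3)=15.0400, V(4,4)=0.0000
(3,0): S=59.4132. Δ = (V_up−V_dn)/(S_up−S_dn) = (202.1687−237.8166)/(77.8313−42.1834) = -1.0000. V = [p*·202.1687 + (1−p*)·237.8166]/1.24 = 166.3932. B = V − Δ·S = 225.8065.
(3,1): S=109.6216. Δ = (V_up−V_dn)/(S_up−S_dn) = (136.3957−202.1687)/(143.6043−77.8313) = -1.0000. V = [p*·136.3957 + (1−p*)·202.1687]/1.24 = 116.1849. B = V − Δ·S = 225.8065.
(3,2): S=202.2595. Δ = (V_up−V_dn)/(S_up−S_dn) = (15.0400−136.3957)/(264.9600−143.6043) = -1.0000. V = [p*·15.0400 + (1−p*)·136.3957]/1.24 = 23.5469. B = V − Δ·S = 225.8065.
(3,3): S=373.1831. Δ = (V_up−V_dn)/(S_up−S_dn) = (0.0000−15.0400)/(488.8699−264.9600) = -0.0672. V = [p*·0.0000 + (1−p*)·15.0400]/1.24 = 1.4151. B = V − Δ·S = 26.4817.
(2,0): S=83.6806. Δ = (V_up−V_dn)/(S_up−S_dn) = (116.1849−166.3932)/(109.6216−59.4132) = -1.0000. V = [p*·116.1849 + (1−p*)·166.3932]/1.24 = 98.4214. B = V − Δ·S = 182.1020.
(2,1): S=154.3966. Δ = (V_up−V_dn)/(S_up−S_dn) = (23.5469−116.1849)/(202.2595−109.6216) = -1.0000. V = [p*·23.5469 + (1−p*)·116.1849]/1.24 = 27.7054. B = V − Δ·S = 182.1020.
(2,2): S=284.8726. Δ = (V_up−V_dn)/(S_up−S_dn) = (1.4151−23.5469)/(373.1831−202.2595) = -0.1295. V = [p*·1.4151 + (1−p*)·23.5469]/1.24 = 3.2235. B = V − Δ·S = 40.1099.
(1,0): S=117.8600. Δ = (V_up−V_dn)/(S_up−S_dn) = (27.7054−98.4214)/(154.3966−83.6806) = -1.0000. V = [p*·27.7054 + (1−p*)·98.4214]/1.24 = 28.9964. B = V − Δ·S = 146.8564.
(1,1): S=217.4600. Δ = (V_up−V_dn)/(S_up−S_dn) = (3.2235−27.7054)/(284.8726−154.3966) = -0.1876. V = [p*·3.2235 + (1−p*)·27.7054]/1.24 = 4.9030. B = V − Δ·S = 45.7062.
(0,0): S=166.0000. Δ = (V_up−V_dn)/(S_up−S_dn) = (4.9030−28.9964)/(217.4600−117.8600) = -0.2419. V = [p*·4.9030 + (1−p*)·28.9964]/1.24 = 6.2209. B = V − Δ·S = 46.3766.
Each (Δ,B) replicates both successor values, so the strategy is self-financing and V0 is arbitrage-free.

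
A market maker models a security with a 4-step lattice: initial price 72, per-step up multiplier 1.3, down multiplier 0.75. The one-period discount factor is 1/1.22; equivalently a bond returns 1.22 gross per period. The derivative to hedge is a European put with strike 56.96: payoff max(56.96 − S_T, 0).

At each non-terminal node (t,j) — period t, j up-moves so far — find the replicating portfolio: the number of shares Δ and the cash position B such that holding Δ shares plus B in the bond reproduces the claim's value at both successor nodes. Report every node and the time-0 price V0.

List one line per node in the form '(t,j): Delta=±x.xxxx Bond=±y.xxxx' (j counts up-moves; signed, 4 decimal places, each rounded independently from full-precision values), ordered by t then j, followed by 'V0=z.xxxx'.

(0,0): Delta=-0.0139 Bond=1.0903
(1,0): Delta=-0.1063 Bond=6.3176
(1,1): Delta=-0.0048 Bond=0.4812
(2,0): Delta=-0.6388 Bond=29.2775
(2,1): Delta=-0.0540 Bond=4.0359
(2,2): Delta=0.0000 Bond=0.0000
(3,0): Delta=-1.0000 Bond=46.6885
(3,1): Delta=-0.6034 Bond=33.8513
(3,2): Delta=0.0000 Bond=0.0000
(3,3): Delta=0.0000 Bond=0.0000
V0=0.0899

Under the risk-neutral measure, an up-move has probability p* = (R−d)/(u−d) = 0.8545 and values discount at R = 1.22.
Terminal values V(4,·): V(4,0)=34.1788, V(4,1)=17.4725, V(4,2)=0.0000, V(4,3)=0.0000, V(4,4)=0.0000
Node (3,0) S=30.3750: V=(p*·17.4725+(1−p*)·34.1788)/1.22=16.3135; Δ=(17.4725−34.1788)/(39.4875−22.7812)=-1.0000; B=V−Δ·S=46.6885
Node (3,1) S=52.6500: V=(p*·0.0000+(1−p*)·17.4725)/1.22=2.0832; Δ=(0.0000−17.4725)/(68.4450−39.4875)=-0.6034; B=V−Δ·S=33.8513
Node (3,2) S=91.2600: V=(p*·0.0000+(1−p*)·0.0000)/1.22=0.0000; Δ=(0.0000−0.0000)/(118.6380−68.4450)=0.0000; B=V−Δ·S=0.0000
Node (3,3) S=158.1840: V=(p*·0.0000+(1−p*)·0.0000)/1.22=0.0000; Δ=(0.0000−0.0000)/(205.6392−118.6380)=0.0000; B=V−Δ·S=0.0000
Node (2,0) S=40.5000: V=(p*·2.0832+(1−p*)·16.3135)/1.22=3.4041; Δ=(2.0832−16.3135)/(52.6500−30.3750)=-0.6388; B=V−Δ·S=29.2775
Node (2,1) S=70.2000: V=(p*·0.0000+(1−p*)·2.0832)/1.22=0.2484; Δ=(0.0000−2.0832)/(91.2600−52.6500)=-0.0540; B=V−Δ·S=4.0359
Node (2,2) S=121.6800: V=(p*·0.0000+(1−p*)·0.0000)/1.22=0.0000; Δ=(0.0000−0.0000)/(158.1840−91.2600)=0.0000; B=V−Δ·S=0.0000
Node (1,0) S=54.0000: V=(p*·0.2484+(1−p*)·3.4041)/1.22=0.5798; Δ=(0.2484−3.4041)/(70.2000−40.5000)=-0.1063; B=V−Δ·S=6.3176
Node (1,1) S=93.6000: V=(p*·0.0000+(1−p*)·0.2484)/1.22=0.0296; Δ=(0.0000−0.2484)/(121.6800−70.2000)=-0.0048; B=V−Δ·S=0.4812
Node (0,0) S=72.0000: V=(p*·0.0296+(1−p*)·0.5798)/1.22=0.0899; Δ=(0.0296−0.5798)/(93.6000−54.0000)=-0.0139; B=V−Δ·S=1.0903
Self-financing check: at every node Δ·S+B equals the discounted successor values.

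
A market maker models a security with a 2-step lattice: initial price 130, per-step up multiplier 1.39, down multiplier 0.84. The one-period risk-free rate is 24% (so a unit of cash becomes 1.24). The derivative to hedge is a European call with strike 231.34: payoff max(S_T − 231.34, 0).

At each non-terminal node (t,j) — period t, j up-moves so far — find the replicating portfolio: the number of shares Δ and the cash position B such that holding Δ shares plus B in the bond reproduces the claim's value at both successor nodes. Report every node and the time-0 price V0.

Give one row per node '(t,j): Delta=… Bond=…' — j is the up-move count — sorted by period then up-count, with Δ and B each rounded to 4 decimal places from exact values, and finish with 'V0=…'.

Risk-neutral probability p* = (R−d)/(u−d) = (1.24−0.84)/(1.39−0.84) = 0.7273.
Terminal values V(2,·): V(2,0)=0.0000, V(2,1)=0.0000, V(2,2)=19.8330
  t=1,j=0: stock 109.2000 → up 151.7880 (V=0.0000), down 91.7280 (V=0.0000). Price 0.0000; hedge Δ=0.0000, bond B=0.0000.
  t=1,j=1: stock 180.7000 → up 251.1730 (V=19.8330), down 151.7880 (V=0.0000). Price 11.6323; hedge Δ=0.1996, bond B=-24.4277.
  t=0,j=0: stock 130.0000 → up 180.7000 (V=11.6323), down 109.2000 (V=0.0000). Price 6.8224; hedge Δ=0.1627, bond B=-14.3271.
The time-0 hedge costs 6.8224, which is the no-arbitrage price.

(0,0): Delta=0.1627 Bond=-14.3271
(1,0): Delta=0.0000 Bond=0.0000
(1,1): Delta=0.1996 Bond=-24.4277
V0=6.8224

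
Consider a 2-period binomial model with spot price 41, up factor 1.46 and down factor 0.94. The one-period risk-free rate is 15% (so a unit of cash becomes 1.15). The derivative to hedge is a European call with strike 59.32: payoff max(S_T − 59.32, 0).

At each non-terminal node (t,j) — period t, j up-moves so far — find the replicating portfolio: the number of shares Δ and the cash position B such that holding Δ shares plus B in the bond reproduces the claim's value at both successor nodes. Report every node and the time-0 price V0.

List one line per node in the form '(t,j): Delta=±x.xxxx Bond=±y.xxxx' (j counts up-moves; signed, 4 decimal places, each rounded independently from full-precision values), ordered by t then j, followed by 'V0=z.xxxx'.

(0,0): Delta=0.4624 Bond=-15.4979
(1,0): Delta=0.0000 Bond=0.0000
(1,1): Delta=0.9020 Bond=-44.1322
V0=3.4623

Under the risk-neutral measure, an up-move has probability p* = (R−d)/(u−d) = 0.4038 and values discount at R = 1.15.
Terminal values V(2,·): V(2,0)=0.0000, V(2,1)=0.0000, V(2,2)=28.0756
Node (1,0) S=38.5400: V=(p*·0.0000+(1−p*)·0.0000)/1.15=0.0000; Δ=(0.0000−0.0000)/(56.2684−36.2276)=0.0000; B=V−Δ·S=0.0000
Node (1,1) S=59.8600: V=(p*·28.0756+(1−p*)·0.0000)/1.15=9.8593; Δ=(28.0756−0.0000)/(87.3956−56.2684)=0.9020; B=V−Δ·S=-44.1322
Node (0,0) S=41.0000: V=(p*·9.8593+(1−p*)·0.0000)/1.15=3.4623; Δ=(9.8593−0.0000)/(59.8600−38.5400)=0.4624; B=V−Δ·S=-15.4979
Root portfolio cost Δ·41+B reproduces V0=3.4623.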